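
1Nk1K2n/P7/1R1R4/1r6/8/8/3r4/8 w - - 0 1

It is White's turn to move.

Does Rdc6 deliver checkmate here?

yes

After Rdc6: black king on c8; in check: yes, from the white rook on c6.
King squares — b7: attacked by Rb6; c7: attacked by Rc6; d7: attacked by Nb8; b8: attacked by Rb6; d8: attacked by Ke8.
Black has no legal moves → checkmate.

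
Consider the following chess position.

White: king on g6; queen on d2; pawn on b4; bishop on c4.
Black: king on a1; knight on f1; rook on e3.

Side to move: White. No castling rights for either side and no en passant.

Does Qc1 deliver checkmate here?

After Qc1: black king on a1; in check: yes, from the white queen on c1.
King squares — b1: attacked by Qc1; a2: attacked by Bc4; b2: attacked by Qc1.
Black has no legal moves → checkmate.

yes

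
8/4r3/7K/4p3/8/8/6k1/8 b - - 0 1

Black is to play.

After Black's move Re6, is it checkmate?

After Re6: white king on h6; in check: yes, from the black rook on e6.
White has 4 legal replies: Kh7, Kg7, Kh5, Kg5.
In check but a legal move exists → not checkmate.

no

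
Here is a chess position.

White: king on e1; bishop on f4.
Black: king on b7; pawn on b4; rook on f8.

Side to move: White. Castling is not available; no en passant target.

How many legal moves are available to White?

16

White to move; king on e1.
In check: no.
Legal moves: Bb8, Bc7, Bh6, Bd6, Bg5, Be5, Bg3, Be3, Bh2, Bd2, Bc1, Kf2, Ke2, Kd2, Kf1, Kd1.
Count: 16.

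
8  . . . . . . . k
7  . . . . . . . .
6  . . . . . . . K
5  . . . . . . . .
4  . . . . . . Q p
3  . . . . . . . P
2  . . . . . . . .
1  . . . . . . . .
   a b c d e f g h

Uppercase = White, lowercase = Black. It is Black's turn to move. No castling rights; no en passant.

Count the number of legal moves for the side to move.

0

Black to move; king on h8.
In check: no.
Legal moves: none.
Count: 0.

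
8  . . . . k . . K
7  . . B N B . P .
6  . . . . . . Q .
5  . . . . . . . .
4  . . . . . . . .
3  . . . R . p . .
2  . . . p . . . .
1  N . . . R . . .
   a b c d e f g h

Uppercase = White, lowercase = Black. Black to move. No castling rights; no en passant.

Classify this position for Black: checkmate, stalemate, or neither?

Black to move; black king on e8.
In check: yes, from the white queen on g6.
King squares — d7: attacked by Rd3; e7: attacked by Re1; f7: attacked by Qg6; d8: attacked by Bc7; f8: attacked by Nd7.
Legal moves for Black: none.
In check with no legal moves → checkmate.

checkmate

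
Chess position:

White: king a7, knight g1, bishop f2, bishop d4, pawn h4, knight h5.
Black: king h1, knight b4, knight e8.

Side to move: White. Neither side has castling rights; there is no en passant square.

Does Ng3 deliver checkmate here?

After Ng3: black king on h1; in check: yes, from the white knight on g3.
Black has 2 legal replies: Kh2, Kg2.
In check but a legal move exists → not checkmate.

no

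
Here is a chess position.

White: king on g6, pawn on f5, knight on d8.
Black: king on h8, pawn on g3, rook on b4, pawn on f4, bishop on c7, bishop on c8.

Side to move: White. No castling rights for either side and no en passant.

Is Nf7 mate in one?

After Nf7: black king on h8; in check: yes, from the white knight on f7.
Black has 1 legal reply: Kg8.
In check but a legal move exists → not checkmate.

no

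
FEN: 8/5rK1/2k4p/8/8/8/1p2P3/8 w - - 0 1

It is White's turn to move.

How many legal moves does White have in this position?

5

White to move; king on g7.
In check: yes, from the black rook on f7.
Legal moves: Kh8, Kg8, Kxf7, Kxh6, Kg6.
Count: 5.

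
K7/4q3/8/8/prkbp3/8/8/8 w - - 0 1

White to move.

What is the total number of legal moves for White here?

White to move; king on a8.
In check: no.
Legal moves: none.
Count: 0.

0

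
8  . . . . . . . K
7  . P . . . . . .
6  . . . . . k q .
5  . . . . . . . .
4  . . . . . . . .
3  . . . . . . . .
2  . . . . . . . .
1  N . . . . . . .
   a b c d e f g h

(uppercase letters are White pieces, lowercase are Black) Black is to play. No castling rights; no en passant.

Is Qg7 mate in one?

yes

After Qg7: white king on h8; in check: yes, from the black queen on g7.
King squares — g7: attacked by Kf6; h7: attacked by Qg7; g8: attacked by Qg7.
White has no legal moves → checkmate.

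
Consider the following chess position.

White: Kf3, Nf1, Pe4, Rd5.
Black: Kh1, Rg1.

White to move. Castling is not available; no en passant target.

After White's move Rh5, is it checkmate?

yes

After Rh5: black king on h1; in check: yes, from the white rook on h5.
King squares — g1: own rook; g2: attacked by Kf3; h2: attacked by Nf1.
Black has no legal moves → checkmate.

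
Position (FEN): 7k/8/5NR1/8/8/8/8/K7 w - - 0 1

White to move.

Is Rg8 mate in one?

yes

After Rg8: black king on h8; in check: yes, from the white rook on g8.
King squares — g7: attacked by Rg8; h7: attacked by Nf6; g8: attacked by Nf6.
Black has no legal moves → checkmate.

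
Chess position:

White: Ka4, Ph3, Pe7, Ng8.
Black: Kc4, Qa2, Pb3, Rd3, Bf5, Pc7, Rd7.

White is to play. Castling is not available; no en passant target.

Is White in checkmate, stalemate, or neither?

White to move; white king on a4.
In check: yes, from the black queen on a2.
King squares — a3: attacked by Qa2; b3: attacked by Qa2; b4: attacked by Kc4; a5: attacked by Qa2; b5: attacked by Kc4.
Legal moves for White: none.
In check with no legal moves → checkmate.

checkmate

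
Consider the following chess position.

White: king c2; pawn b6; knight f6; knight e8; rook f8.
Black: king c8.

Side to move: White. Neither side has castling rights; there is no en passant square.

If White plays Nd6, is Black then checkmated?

yes

After Nd6: black king on c8; in check: yes, from the white knight on d6 and the white rook on f8.
King squares — b7: attacked by Nd6; c7: attacked by Pb6; d7: attacked by Nf6; b8: attacked by Rf8; d8: attacked by Rf8.
Black has no legal moves → checkmate.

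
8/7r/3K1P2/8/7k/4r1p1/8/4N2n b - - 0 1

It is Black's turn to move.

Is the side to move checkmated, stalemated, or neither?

Black to move; black king on h4.
In check: no.
Legal moves for Black include: Rh8, Rg7, Rf7, Rhe7, Rd7+, Rc7, Rb7, Ra7, Rh6, Rh5, Kh5, Kg5, Kg4, Kh3, Re8, Ree7, Re6+, Re5, ... (list truncated; more exist).
Black has legal moves and is not in check → neither.

neither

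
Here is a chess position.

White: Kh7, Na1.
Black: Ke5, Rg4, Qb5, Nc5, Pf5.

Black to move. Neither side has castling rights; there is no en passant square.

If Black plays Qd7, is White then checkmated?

After Qd7: white king on h7; in check: yes, from the black queen on d7.
White has 2 legal replies: Kh8, Kh6.
In check but a legal move exists → not checkmate.

no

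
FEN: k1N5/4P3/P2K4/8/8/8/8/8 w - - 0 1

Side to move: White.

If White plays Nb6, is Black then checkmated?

After Nb6: black king on a8; in check: yes, from the white knight on b6.
Black has 2 legal replies: Kb8, Ka7.
In check but a legal move exists → not checkmate.

no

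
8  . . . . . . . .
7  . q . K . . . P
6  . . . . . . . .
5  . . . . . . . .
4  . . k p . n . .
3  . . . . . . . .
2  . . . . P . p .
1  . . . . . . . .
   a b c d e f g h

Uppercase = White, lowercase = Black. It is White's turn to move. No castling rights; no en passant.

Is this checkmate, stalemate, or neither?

neither

White to move; white king on d7.
In check: yes, from the black queen on b7.
King squares — c6: attacked by Qb7; d6: available; e6: attacked by Nf4; c7: attacked by Qb7; e7: attacked by Qb7; c8: attacked by Qb7; d8: available; e8: available.
Legal moves for White: Ke8, Kd8, Kd6.
White is in check but has 3 legal moves → neither.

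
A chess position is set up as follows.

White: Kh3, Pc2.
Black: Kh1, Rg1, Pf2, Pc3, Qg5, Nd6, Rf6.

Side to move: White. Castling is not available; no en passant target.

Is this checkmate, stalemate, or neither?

White to move; white king on h3.
In check: no.
King squares — g2: attacked by Rg1; h2: attacked by Kh1; g3: attacked by Rg1; g4: attacked by Rg1; h4: attacked by Qg5.
Legal moves for White: none.
Not in check and no legal moves → stalemate.

stalemate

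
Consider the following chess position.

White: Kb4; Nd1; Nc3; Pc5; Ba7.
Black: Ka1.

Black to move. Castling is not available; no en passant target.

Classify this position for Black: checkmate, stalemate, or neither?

stalemate

Black to move; black king on a1.
In check: no.
King squares — b1: attacked by Nc3; a2: attacked by Nc3; b2: attacked by Nd1.
Legal moves for Black: none.
Not in check and no legal moves → stalemate.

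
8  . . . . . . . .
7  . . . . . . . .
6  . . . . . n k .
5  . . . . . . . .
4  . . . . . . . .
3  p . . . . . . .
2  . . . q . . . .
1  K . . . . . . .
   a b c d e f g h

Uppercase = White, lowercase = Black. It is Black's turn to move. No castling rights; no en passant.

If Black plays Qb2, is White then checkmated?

yes

After Qb2: white king on a1; in check: yes, from the black queen on b2.
King squares — b1: attacked by Qb2; a2: attacked by Qb2; b2: attacked by Pa3.
White has no legal moves → checkmate.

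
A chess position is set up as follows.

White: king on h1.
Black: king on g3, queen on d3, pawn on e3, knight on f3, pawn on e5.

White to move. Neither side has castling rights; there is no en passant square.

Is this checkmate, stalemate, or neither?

White to move; white king on h1.
In check: no.
King squares — g1: attacked by Nf3; g2: attacked by Kg3; h2: attacked by Nf3.
Legal moves for White: none.
Not in check and no legal moves → stalemate.

stalemate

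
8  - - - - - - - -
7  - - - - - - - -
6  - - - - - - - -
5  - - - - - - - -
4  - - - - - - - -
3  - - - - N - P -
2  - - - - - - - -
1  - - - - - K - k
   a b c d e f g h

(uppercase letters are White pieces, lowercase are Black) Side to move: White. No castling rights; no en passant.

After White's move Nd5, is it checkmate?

After Nd5: black king on h1; in check: no.
Black is not in check, so this cannot be checkmate.

no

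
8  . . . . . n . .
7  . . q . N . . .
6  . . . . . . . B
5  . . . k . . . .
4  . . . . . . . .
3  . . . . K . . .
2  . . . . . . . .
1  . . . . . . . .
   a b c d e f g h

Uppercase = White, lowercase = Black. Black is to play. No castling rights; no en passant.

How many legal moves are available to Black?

Black to move; king on d5.
In check: yes, from the white knight on e7.
Legal moves: Ke6, Kd6, Ke5, Kc5, Kc4, Qxe7+.
Count: 6.

6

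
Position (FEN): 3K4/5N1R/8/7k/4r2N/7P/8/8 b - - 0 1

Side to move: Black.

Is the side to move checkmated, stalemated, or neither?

Black to move; black king on h5.
In check: yes, from the white rook on h7.
King squares — g4: attacked by Ph3; h4: attacked by Rh7; g5: attacked by Nf7; g6: attacked by Nh4; h6: attacked by Nf7.
Legal moves for Black: none.
In check with no legal moves → checkmate.

checkmate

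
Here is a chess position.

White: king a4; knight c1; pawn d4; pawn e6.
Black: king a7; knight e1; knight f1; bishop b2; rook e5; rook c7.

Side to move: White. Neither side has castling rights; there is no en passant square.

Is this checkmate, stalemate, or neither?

White to move; white king on a4.
In check: no.
Legal moves for White: Kb4, Kb3, Nd3, Nb3, Ne2, Na2, dxe5, e7, d5.
White has 9 legal moves and is not in check → neither.

neither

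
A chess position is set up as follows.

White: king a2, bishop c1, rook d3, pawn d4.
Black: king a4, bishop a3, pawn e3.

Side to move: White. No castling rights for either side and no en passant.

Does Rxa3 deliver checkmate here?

After Rxa3: black king on a4; in check: yes, from the white rook on a3.
Black has 2 legal replies: Kb5, Kb4.
In check but a legal move exists → not checkmate.

no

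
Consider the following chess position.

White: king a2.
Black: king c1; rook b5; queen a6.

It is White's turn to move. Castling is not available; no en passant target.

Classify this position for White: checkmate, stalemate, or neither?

checkmate

White to move; white king on a2.
In check: yes, from the black queen on a6.
King squares — a1: attacked by Qa6; b1: attacked by Kc1; b2: attacked by Kc1; a3: attacked by Qa6; b3: attacked by Rb5.
Legal moves for White: none.
In check with no legal moves → checkmate.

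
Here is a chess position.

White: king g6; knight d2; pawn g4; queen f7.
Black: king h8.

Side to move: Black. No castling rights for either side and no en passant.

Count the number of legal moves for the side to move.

0

Black to move; king on h8.
In check: no.
Legal moves: none.
Count: 0.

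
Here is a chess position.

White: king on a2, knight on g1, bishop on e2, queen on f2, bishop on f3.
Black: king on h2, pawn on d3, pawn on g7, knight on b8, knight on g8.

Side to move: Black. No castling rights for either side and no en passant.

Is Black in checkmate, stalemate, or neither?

checkmate

Black to move; black king on h2.
In check: yes, from the white queen on f2.
King squares — g1: attacked by Qf2; h1: attacked by Bf3; g2: attacked by Qf2; g3: attacked by Qf2; h3: attacked by Ng1.
Legal moves for Black: none.
In check with no legal moves → checkmate.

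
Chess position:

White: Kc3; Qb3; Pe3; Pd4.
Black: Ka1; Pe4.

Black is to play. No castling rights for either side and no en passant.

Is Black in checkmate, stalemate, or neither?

Black to move; black king on a1.
In check: no.
King squares — b1: attacked by Qb3; a2: attacked by Qb3; b2: attacked by Qb3.
Legal moves for Black: none.
Not in check and no legal moves → stalemate.

stalemate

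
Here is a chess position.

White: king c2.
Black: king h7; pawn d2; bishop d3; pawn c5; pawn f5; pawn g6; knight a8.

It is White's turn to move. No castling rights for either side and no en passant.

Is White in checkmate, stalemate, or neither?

neither

White to move; white king on c2.
In check: yes, from the black bishop on d3.
Legal moves for White: Kxd3, Kc3, Kb3, Kxd2, Kb2, Kd1.
White is in check but has 6 legal moves → neither.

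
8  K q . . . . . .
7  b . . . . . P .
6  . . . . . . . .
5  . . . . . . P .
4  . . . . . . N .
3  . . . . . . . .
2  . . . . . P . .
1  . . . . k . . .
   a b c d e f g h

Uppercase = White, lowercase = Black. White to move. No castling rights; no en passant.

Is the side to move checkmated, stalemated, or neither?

White to move; white king on a8.
In check: yes, from the black queen on b8.
King squares — a7: attacked by Qb8; b7: attacked by Qb8; b8: attacked by Ba7.
Legal moves for White: none.
In check with no legal moves → checkmate.

checkmate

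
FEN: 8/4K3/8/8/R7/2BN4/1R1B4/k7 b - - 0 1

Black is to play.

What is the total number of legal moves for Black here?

0

Black to move; king on a1.
In check: yes, from the white rook on a4.
Legal moves: none.
Count: 0.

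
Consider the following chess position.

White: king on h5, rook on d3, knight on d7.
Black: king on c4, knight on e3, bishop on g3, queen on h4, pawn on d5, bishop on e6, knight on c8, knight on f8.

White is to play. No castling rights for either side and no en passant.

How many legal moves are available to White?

0

White to move; king on h5.
In check: yes, from the black queen on h4.
Legal moves: none.
Count: 0.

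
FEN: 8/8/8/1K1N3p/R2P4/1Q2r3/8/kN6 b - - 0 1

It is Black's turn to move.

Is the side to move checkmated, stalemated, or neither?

checkmate

Black to move; black king on a1.
In check: yes, from the white rook on a4.
King squares — b1: attacked by Qb3; a2: attacked by Qb3; b2: attacked by Qb3.
Legal moves for Black: none.
In check with no legal moves → checkmate.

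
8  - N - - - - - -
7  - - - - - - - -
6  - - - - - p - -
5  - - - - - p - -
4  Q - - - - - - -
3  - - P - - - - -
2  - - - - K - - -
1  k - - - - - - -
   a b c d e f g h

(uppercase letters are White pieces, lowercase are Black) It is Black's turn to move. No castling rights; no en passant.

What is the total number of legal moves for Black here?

Black to move; king on a1.
In check: yes, from the white queen on a4.
Legal moves: Kb2, Kb1.
Count: 2.

2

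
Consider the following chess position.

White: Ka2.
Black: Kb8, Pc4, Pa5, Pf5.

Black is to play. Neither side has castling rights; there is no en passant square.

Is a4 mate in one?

no

After a4: white king on a2; in check: no.
White is not in check, so this cannot be checkmate.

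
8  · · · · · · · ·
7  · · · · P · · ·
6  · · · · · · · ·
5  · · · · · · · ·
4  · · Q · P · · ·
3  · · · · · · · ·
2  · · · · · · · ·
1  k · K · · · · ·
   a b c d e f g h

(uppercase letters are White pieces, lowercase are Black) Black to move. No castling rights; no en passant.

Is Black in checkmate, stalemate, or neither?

stalemate

Black to move; black king on a1.
In check: no.
King squares — b1: attacked by Kc1; a2: attacked by Qc4; b2: attacked by Kc1.
Legal moves for Black: none.
Not in check and no legal moves → stalemate.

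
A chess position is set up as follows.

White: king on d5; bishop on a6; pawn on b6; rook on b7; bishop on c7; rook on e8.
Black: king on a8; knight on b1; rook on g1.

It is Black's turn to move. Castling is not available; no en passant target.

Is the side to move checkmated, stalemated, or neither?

checkmate

Black to move; black king on a8.
In check: yes, from the white rook on e8.
King squares — a7: attacked by Pb6; b7: attacked by Ba6; b8: attacked by Rb7.
Legal moves for Black: none.
In check with no legal moves → checkmate.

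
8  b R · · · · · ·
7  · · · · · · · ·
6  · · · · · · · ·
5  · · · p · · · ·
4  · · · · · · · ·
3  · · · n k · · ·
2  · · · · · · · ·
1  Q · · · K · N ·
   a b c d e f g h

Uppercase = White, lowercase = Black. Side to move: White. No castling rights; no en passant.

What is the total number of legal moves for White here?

2

White to move; king on e1.
In check: yes, from the black knight on d3.
Legal moves: Kf1, Kd1.
Count: 2.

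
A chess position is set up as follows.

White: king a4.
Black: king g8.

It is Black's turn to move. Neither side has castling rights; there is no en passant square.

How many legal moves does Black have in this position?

5

Black to move; king on g8.
In check: no.
Legal moves: Kh8, Kf8, Kh7, Kg7, Kf7.
Count: 5.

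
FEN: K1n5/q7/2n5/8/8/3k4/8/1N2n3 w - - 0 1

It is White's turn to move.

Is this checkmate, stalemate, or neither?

checkmate

White to move; white king on a8.
In check: yes, from the black queen on a7.
King squares — a7: attacked by Nc6; b7: attacked by Qa7; b8: attacked by Nc6.
Legal moves for White: none.
In check with no legal moves → checkmate.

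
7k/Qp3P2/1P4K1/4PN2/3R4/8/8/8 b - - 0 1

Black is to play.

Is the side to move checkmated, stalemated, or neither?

stalemate

Black to move; black king on h8.
In check: no.
King squares — g7: attacked by Nf5; h7: attacked by Kg6; g8: attacked by Pf7.
Legal moves for Black: none.
Not in check and no legal moves → stalemate.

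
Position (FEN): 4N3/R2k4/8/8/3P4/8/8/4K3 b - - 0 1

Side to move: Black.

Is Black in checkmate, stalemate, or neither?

neither

Black to move; black king on d7.
In check: yes, from the white rook on a7.
Legal moves for Black: Kxe8, Kd8, Kc8, Ke6, Kc6.
Black is in check but has 5 legal moves → neither.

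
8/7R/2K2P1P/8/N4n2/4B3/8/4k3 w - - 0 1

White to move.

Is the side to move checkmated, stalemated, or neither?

neither

White to move; white king on c6.
In check: no.
Legal moves for White include: Rh8, Rg7, Rf7, Re7, Rd7, Rc7, Rb7, Ra7, Kd7, Kc7, Kb7, Kd6, Kb6, Kc5, Kb5, Nb6, Nc5, Nc3, ... (list truncated; more exist).
White has legal moves and is not in check → neither.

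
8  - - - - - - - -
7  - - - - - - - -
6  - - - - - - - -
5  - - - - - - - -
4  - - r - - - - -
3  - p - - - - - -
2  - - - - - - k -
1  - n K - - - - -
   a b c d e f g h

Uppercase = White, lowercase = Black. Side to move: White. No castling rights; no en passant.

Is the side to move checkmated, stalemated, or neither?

neither

White to move; white king on c1.
In check: yes, from the black rook on c4.
King squares — b1: available; d1: available; b2: available; c2: attacked by Pb3; d2: attacked by Nb1.
Legal moves for White: Kb2, Kd1, Kxb1.
White is in check but has 3 legal moves → neither.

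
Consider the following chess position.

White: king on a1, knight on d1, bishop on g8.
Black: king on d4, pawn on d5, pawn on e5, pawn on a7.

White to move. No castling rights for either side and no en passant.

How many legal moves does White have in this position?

White to move; king on a1.
In check: no.
Legal moves: Bh7, Bf7, Be6, Bxd5, Ne3, Nc3, Nf2, Nb2, Kb2, Ka2, Kb1.
Count: 11.

11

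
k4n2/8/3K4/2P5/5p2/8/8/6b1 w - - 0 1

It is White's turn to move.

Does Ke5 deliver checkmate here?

After Ke5: black king on a8; in check: no.
Black is not in check, so this cannot be checkmate.

no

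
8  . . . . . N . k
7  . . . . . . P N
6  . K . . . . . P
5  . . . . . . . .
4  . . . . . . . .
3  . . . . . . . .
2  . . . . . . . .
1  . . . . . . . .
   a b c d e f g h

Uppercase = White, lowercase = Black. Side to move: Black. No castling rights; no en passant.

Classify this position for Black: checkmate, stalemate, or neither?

Black to move; black king on h8.
In check: yes, from the white pawn on g7.
Legal moves for Black: Kg8.
Black is in check but has 1 legal move → neither.

neither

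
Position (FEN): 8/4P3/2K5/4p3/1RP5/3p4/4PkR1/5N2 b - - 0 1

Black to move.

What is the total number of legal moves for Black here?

Black to move; king on f2.
In check: yes, from the white rook on g2.
Legal moves: Kxg2, Kxf1, Ke1.
Count: 3.

3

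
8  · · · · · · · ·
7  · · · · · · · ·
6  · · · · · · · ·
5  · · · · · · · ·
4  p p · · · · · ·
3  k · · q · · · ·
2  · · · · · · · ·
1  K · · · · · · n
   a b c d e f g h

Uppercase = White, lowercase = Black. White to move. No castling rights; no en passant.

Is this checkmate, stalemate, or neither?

White to move; white king on a1.
In check: no.
King squares — b1: attacked by Qd3; a2: attacked by Ka3; b2: attacked by Ka3.
Legal moves for White: none.
Not in check and no legal moves → stalemate.

stalemate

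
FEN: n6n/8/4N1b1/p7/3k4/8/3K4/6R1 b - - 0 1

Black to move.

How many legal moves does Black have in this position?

Black to move; king on d4.
In check: yes, from the white knight on e6.
Legal moves: Ke5, Kd5, Ke4, Kc4.
Count: 4.

4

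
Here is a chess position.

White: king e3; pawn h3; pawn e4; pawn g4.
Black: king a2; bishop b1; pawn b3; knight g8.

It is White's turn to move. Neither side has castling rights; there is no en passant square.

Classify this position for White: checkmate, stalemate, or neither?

White to move; white king on e3.
In check: no.
Legal moves for White: Kf4, Kd4, Kf3, Kf2, Ke2, Kd2, g5, e5, h4.
White has 9 legal moves and is not in check → neither.

neither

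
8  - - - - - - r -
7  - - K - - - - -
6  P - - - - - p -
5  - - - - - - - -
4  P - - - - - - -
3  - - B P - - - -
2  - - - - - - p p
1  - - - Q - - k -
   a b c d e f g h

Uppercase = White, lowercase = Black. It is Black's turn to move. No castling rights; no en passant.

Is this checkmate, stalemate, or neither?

Black to move; black king on g1.
In check: yes, from the white queen on d1.
Legal moves for Black: Kf2.
Black is in check but has 1 legal move → neither.

neither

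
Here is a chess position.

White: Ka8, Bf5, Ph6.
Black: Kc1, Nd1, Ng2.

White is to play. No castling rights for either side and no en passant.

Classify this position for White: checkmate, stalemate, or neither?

neither

White to move; white king on a8.
In check: no.
Legal moves for White: Kb8, Kb7, Ka7, Bc8, Bh7, Bd7, Bg6, Be6, Bg4, Be4, Bh3, Bd3, Bc2, Bb1, h7.
White has 15 legal moves and is not in check → neither.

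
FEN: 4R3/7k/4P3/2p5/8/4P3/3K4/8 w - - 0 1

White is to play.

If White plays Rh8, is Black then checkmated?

After Rh8: black king on h7; in check: yes, from the white rook on h8.
Black has 3 legal replies: Kxh8, Kg7, Kg6.
In check but a legal move exists → not checkmate.

no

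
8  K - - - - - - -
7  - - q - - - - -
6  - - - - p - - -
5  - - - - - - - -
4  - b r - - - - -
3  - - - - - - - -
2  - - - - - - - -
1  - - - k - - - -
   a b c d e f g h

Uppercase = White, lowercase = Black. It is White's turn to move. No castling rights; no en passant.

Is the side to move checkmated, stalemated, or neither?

stalemate

White to move; white king on a8.
In check: no.
King squares — a7: attacked by Qc7; b7: attacked by Qc7; b8: attacked by Qc7.
Legal moves for White: none.
Not in check and no legal moves → stalemate.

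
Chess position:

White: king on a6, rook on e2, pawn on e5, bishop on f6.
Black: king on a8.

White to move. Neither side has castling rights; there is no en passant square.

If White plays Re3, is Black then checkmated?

no

After Re3: black king on a8; in check: no.
Black is not in check, so this cannot be checkmate.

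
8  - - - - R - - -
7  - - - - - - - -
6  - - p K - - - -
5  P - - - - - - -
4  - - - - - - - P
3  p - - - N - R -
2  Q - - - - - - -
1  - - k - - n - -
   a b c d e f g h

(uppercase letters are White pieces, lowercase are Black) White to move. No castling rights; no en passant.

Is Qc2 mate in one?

After Qc2: black king on c1; in check: yes, from the white queen on c2.
King squares — b1: attacked by Qc2; d1: attacked by Qc2; b2: attacked by Qc2; c2: attacked by Ne3; d2: attacked by Qc2.
Black has no legal moves → checkmate.

yes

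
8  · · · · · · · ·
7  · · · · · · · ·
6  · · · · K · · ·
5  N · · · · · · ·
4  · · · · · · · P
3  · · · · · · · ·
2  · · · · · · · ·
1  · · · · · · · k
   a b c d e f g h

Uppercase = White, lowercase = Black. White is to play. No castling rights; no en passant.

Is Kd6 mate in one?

After Kd6: black king on h1; in check: no.
Black is not in check, so this cannot be checkmate.

no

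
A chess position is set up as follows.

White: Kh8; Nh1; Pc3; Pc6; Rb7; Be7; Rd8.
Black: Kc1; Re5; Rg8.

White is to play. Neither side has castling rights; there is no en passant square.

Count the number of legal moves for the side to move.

3

White to move; king on h8.
In check: yes, from the black rook on g8.
Legal moves: Kxg8, Kh7, Rxg8.
Count: 3.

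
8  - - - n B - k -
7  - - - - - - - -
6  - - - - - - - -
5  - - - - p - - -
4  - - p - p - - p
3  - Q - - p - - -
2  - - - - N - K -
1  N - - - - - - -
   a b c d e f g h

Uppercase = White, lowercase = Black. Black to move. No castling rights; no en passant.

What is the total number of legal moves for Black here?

10

Black to move; king on g8.
In check: no.
Legal moves: Kh8, Kf8, Kh7, Kg7, Nf7, Nb7, Ne6, Nc6, cxb3, h3+.
Count: 10.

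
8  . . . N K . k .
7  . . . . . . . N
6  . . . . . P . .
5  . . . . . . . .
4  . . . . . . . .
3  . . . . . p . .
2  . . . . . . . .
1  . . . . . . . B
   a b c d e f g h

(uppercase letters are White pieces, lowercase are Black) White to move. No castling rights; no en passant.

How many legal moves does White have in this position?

11

White to move; king on e8.
In check: no.
Legal moves: Ke7, Kd7, Nf7, Nb7, Ne6, Nc6, Nf8, Ng5, Bxf3, Bg2, f7+.
Count: 11.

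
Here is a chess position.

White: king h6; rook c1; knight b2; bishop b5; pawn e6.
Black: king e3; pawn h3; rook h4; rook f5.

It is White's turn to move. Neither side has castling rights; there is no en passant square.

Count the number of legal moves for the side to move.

White to move; king on h6.
In check: yes, from the black rook on h4.
Legal moves: Kg7, Kg6.
Count: 2.

2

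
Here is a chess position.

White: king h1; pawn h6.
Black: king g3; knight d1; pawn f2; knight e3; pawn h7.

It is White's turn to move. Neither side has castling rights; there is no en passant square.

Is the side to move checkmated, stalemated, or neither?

White to move; white king on h1.
In check: no.
King squares — g1: attacked by Pf2; g2: attacked by Ne3; h2: attacked by Kg3.
Legal moves for White: none.
Not in check and no legal moves → stalemate.

stalemate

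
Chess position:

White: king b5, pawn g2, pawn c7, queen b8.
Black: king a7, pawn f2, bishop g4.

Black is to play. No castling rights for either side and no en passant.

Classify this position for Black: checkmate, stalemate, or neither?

Black to move; black king on a7.
In check: yes, from the white queen on b8.
King squares — a6: attacked by Kb5; b6: attacked by Kb5; b7: attacked by Qb8; a8: attacked by Qb8; b8: attacked by Pc7.
Legal moves for Black: none.
In check with no legal moves → checkmate.

checkmate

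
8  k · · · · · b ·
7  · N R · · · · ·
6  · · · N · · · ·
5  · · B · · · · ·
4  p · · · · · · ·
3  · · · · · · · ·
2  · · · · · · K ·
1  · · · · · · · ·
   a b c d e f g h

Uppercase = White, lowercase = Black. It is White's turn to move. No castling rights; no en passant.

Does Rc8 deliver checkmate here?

After Rc8: black king on a8; in check: yes, from the white rook on c8.
King squares — a7: attacked by Bc5; b7: attacked by Nd6; b8: attacked by Rc8.
Black has no legal moves → checkmate.

yes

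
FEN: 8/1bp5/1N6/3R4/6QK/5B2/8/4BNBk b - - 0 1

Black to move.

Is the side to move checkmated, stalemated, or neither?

Black to move; black king on h1.
In check: yes, from the white bishop on f3.
King squares — g1: attacked by Qg4; g2: attacked by Bf3; h2: attacked by Nf1.
Legal moves for Black: none.
In check with no legal moves → checkmate.

checkmate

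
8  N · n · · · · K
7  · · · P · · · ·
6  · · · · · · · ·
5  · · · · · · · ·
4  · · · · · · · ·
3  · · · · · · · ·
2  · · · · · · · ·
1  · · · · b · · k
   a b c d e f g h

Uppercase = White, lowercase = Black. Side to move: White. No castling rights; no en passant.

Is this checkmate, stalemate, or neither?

White to move; white king on h8.
In check: no.
Legal moves for White: Kg8, Kh7, Kg7, Nc7, Nb6, dxc8=Q, dxc8=R, dxc8=B, dxc8=N, d8=Q, d8=R, d8=B, d8=N.
White has 13 legal moves and is not in check → neither.

neither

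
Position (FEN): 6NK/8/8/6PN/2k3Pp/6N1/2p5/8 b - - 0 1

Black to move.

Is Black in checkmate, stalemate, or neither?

neither

Black to move; black king on c4.
In check: no.
Legal moves for Black: Kd5, Kc5, Kb5, Kd4, Kb4, Kd3, Kc3, Kb3, hxg3, h3, c1=Q, c1=R, c1=B, c1=N.
Black has 14 legal moves and is not in check → neither.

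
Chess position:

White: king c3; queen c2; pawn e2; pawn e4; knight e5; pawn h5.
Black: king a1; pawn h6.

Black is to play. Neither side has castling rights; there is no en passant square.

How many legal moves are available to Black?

0

Black to move; king on a1.
In check: no.
Legal moves: none.
Count: 0.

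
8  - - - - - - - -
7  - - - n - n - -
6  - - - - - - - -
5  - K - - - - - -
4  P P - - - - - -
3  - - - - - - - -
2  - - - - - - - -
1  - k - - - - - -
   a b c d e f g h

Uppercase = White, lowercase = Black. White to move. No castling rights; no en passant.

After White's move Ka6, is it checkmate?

no

After Ka6: black king on b1; in check: no.
Black is not in check, so this cannot be checkmate.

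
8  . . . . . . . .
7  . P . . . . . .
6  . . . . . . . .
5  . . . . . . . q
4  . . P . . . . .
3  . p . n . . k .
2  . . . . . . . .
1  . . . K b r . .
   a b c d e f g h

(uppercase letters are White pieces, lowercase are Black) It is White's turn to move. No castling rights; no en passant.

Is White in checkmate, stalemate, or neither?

White to move; white king on d1.
In check: yes, from the black queen on h5.
King squares — c1: attacked by Nd3; e1: attacked by Rf1; c2: attacked by Pb3; d2: attacked by Be1; e2: attacked by Qh5.
Legal moves for White: none.
In check with no legal moves → checkmate.

checkmate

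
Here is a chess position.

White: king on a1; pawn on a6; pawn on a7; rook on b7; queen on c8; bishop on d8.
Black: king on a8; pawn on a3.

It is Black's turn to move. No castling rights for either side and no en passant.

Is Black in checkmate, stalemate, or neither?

checkmate

Black to move; black king on a8.
In check: yes, from the white queen on c8.
King squares — a7: attacked by Rb7; b7: attacked by Pa6; b8: attacked by Pa7.
Legal moves for Black: none.
In check with no legal moves → checkmate.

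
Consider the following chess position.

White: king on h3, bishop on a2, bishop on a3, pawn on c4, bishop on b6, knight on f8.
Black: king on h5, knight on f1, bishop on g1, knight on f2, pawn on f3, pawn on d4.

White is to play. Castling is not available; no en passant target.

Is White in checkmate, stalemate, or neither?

White to move; white king on h3.
In check: yes, from the black knight on f2.
King squares — g2: attacked by Pf3; h2: attacked by Nf1; g3: attacked by Nf1; g4: attacked by Nf2; h4: attacked by Kh5.
Legal moves for White: none.
In check with no legal moves → checkmate.

checkmate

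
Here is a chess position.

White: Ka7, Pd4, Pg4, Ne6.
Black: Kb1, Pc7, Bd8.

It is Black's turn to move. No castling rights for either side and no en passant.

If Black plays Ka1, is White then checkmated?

After Ka1: white king on a7; in check: no.
White is not in check, so this cannot be checkmate.

no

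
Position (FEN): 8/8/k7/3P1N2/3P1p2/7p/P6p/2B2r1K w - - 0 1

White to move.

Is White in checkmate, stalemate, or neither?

White to move; white king on h1.
In check: yes, from the black rook on f1.
Legal moves for White: Kxh2.
White is in check but has 1 legal move → neither.

neither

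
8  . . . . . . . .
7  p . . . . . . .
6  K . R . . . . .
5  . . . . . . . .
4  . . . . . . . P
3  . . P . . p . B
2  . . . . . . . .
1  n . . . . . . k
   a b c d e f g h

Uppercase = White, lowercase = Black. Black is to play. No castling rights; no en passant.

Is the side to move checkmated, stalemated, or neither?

neither

Black to move; black king on h1.
In check: no.
Legal moves for Black: Kh2, Kg1, Nb3, Nc2, f2.
Black has 5 legal moves and is not in check → neither.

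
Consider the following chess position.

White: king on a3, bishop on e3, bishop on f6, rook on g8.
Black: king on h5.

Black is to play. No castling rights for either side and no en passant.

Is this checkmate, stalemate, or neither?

stalemate

Black to move; black king on h5.
In check: no.
King squares — g4: attacked by Rg8; h4: attacked by Bf6; g5: attacked by Be3; g6: attacked by Rg8; h6: attacked by Be3.
Legal moves for Black: none.
Not in check and no legal moves → stalemate.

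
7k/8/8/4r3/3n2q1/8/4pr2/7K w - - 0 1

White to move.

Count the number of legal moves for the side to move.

White to move; king on h1.
In check: no.
Legal moves: none.
Count: 0.

0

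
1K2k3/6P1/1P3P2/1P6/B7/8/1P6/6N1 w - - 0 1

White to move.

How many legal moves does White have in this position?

19

White to move; king on b8.
In check: no.
Legal moves: Kc8, Ka8, Kc7, Kb7, Ka7, Bb3, Bc2, Bd1, Nh3, Nf3, Ne2, g8=Q+, g8=R+, g8=B, g8=N, f7+, b7, b3, b4.
Count: 19.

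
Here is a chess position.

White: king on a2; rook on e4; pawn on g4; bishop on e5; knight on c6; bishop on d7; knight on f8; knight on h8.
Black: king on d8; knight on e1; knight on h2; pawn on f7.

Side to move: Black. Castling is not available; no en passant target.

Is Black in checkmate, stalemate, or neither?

checkmate

Black to move; black king on d8.
In check: yes, from the white knight on c6.
King squares — c7: attacked by Be5; d7: attacked by Nf8; e7: attacked by Nc6; c8: attacked by Bd7; e8: attacked by Bd7.
Legal moves for Black: none.
In check with no legal moves → checkmate.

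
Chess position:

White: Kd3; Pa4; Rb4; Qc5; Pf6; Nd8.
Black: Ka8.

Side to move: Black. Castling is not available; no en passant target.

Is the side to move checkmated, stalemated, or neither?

stalemate

Black to move; black king on a8.
In check: no.
King squares — a7: attacked by Qc5; b7: attacked by Rb4; b8: attacked by Rb4.
Legal moves for Black: none.
Not in check and no legal moves → stalemate.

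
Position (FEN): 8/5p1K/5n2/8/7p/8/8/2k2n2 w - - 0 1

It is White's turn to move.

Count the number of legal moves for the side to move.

3

White to move; king on h7.
In check: yes, from the black knight on f6.
Legal moves: Kh8, Kg7, Kh6.
Count: 3.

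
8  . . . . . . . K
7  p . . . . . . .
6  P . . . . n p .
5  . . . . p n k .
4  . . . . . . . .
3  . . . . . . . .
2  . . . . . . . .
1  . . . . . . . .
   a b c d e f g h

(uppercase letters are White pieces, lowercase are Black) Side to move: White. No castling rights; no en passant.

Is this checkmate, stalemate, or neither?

stalemate

White to move; white king on h8.
In check: no.
King squares — g7: attacked by Nf5; h7: attacked by Nf6; g8: attacked by Nf6.
Legal moves for White: none.
Not in check and no legal moves → stalemate.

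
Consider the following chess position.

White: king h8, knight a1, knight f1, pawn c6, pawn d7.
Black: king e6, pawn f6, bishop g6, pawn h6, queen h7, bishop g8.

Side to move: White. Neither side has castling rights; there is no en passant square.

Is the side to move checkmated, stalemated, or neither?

checkmate

White to move; white king on h8.
In check: yes, from the black queen on h7.
King squares — g7: attacked by Qh7; h7: attacked by Bg6; g8: attacked by Qh7.
Legal moves for White: none.
In check with no legal moves → checkmate.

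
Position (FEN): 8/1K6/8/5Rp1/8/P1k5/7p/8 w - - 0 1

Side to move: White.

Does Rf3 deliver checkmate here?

After Rf3: black king on c3; in check: yes, from the white rook on f3.
Black has 5 legal replies: Kd4, Kc4, Kd2, Kc2, Kb2.
In check but a legal move exists → not checkmate.

no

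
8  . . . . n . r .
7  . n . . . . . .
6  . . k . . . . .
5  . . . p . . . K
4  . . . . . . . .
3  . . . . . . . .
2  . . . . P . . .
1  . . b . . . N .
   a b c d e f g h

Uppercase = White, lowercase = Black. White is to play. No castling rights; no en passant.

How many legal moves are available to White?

5

White to move; king on h5.
In check: no.
Legal moves: Kh4, Nh3, Nf3, e3, e4.
Count: 5.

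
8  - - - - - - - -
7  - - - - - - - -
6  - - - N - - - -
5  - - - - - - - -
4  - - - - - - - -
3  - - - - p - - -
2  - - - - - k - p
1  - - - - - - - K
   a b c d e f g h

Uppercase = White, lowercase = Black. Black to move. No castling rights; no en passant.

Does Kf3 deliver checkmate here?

no

After Kf3: white king on h1; in check: no.
White is not in check, so this cannot be checkmate.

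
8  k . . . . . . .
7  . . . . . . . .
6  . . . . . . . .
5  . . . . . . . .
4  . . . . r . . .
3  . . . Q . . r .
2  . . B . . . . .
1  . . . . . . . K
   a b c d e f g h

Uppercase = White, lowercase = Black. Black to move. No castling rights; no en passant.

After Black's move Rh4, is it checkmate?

After Rh4: white king on h1; in check: yes, from the black rook on h4.
King squares — g1: attacked by Rg3; g2: attacked by Rg3; h2: attacked by Rh4.
White has no legal moves → checkmate.

yes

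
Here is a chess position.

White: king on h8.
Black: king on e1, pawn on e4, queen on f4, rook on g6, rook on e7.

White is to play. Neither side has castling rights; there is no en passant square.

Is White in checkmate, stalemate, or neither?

White to move; white king on h8.
In check: no.
King squares — g7: attacked by Rg6; h7: attacked by Re7; g8: attacked by Rg6.
Legal moves for White: none.
Not in check and no legal moves → stalemate.

stalemate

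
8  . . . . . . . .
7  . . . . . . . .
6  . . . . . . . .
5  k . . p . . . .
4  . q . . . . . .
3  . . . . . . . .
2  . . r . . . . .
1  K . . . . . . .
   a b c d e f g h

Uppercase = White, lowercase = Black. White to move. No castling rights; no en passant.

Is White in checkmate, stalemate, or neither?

White to move; white king on a1.
In check: no.
King squares — b1: attacked by Qb4; a2: attacked by Rc2; b2: attacked by Rc2.
Legal moves for White: none.
Not in check and no legal moves → stalemate.

stalemate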